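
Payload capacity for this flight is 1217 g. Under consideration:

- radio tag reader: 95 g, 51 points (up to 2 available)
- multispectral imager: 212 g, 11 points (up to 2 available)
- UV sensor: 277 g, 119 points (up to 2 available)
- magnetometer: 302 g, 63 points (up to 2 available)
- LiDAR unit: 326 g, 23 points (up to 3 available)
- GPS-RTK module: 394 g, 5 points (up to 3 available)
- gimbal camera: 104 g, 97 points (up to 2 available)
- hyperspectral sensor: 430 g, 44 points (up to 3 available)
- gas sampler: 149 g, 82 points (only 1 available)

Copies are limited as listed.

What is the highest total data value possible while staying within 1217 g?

616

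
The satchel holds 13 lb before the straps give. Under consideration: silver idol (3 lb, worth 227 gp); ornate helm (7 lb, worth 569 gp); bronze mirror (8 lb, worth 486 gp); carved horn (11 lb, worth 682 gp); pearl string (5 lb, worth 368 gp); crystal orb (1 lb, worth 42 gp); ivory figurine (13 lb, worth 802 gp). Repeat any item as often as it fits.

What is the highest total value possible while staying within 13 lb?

1023

By value per lb: ornate helm 81.29, silver idol 75.67, pearl string 73.60, carved horn 62.00 lead.
The ratio ordering already packs tightly: 2×silver idol + ornate helm, 13 lb, 1023.
Every other selection either busts 13 lb or fails to beat 1023.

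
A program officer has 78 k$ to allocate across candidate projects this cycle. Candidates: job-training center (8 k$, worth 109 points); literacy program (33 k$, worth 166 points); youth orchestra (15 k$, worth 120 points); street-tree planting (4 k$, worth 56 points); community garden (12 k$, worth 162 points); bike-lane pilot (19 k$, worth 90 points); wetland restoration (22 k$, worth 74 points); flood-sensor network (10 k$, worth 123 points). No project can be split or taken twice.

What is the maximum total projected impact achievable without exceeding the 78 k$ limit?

680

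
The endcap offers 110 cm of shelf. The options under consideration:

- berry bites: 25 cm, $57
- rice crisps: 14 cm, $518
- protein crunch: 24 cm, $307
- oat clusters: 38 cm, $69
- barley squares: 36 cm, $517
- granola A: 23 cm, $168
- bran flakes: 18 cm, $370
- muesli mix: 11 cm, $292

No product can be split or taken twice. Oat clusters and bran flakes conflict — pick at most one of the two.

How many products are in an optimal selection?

Optimal total is 2004.
For example rice crisps + protein crunch + barley squares + bran flakes + muesli mix achieves it, using 103 cm.
Any selection reaching 2004 contains exactly 5 products.

5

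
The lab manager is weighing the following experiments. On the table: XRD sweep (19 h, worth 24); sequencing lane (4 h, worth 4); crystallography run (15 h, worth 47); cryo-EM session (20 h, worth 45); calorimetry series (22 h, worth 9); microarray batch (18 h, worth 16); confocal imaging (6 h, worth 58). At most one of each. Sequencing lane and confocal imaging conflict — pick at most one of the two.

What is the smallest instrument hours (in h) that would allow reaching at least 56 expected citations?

6

Look for the lowest-instrument combination reaching 56.
confocal imaging reaches 58 using 6 h.
Any bundle with less than 6 h falls short of 56.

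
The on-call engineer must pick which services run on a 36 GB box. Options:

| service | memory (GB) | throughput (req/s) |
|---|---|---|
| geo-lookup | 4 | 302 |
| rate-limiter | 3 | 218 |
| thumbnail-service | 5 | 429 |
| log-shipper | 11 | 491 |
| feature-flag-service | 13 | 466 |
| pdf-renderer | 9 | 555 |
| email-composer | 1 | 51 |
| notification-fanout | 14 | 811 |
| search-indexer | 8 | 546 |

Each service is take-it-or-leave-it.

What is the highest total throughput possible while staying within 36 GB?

Taking the top-ratio services first gives geo-lookup + rate-limiter + thumbnail-service + pdf-renderer + email-composer + search-indexer for 2101 (30 GB).
The 8 GB tied up in search-indexer is better spent on notification-fanout — total rises to 2366 (36 GB).

2366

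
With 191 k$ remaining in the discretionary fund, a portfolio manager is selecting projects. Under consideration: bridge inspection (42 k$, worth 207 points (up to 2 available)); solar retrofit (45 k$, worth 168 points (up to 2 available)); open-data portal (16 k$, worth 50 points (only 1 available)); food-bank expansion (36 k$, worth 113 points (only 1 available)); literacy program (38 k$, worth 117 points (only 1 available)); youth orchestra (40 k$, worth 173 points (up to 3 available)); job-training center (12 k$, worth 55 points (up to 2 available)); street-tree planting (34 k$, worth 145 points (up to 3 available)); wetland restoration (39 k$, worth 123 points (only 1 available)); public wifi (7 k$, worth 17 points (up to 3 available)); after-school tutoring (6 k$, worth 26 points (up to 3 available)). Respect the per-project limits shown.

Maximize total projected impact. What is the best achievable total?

870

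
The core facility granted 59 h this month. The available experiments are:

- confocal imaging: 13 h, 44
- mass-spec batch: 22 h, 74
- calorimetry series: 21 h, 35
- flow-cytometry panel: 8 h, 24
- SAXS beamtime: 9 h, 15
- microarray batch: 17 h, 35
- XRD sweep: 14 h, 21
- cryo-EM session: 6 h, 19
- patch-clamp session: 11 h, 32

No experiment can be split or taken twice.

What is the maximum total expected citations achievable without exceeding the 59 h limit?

Density check — confocal imaging 3.38, mass-spec batch 3.36, cryo-EM session 3.17, flow-cytometry panel 3.00 are the best per h.
Best packing: confocal imaging + mass-spec batch + flow-cytometry panel + SAXS beamtime + cryo-EM session — 58 h, 176 total.
The spare 1 h is too small for any remaining experiment, and no exchange beats 176.

176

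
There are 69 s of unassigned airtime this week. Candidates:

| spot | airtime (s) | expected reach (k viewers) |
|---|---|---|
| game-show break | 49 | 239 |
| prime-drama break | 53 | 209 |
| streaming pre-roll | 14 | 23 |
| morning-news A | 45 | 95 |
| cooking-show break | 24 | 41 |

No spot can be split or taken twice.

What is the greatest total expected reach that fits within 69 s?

Best packing: game-show break + streaming pre-roll — 63 s, 262 total.

262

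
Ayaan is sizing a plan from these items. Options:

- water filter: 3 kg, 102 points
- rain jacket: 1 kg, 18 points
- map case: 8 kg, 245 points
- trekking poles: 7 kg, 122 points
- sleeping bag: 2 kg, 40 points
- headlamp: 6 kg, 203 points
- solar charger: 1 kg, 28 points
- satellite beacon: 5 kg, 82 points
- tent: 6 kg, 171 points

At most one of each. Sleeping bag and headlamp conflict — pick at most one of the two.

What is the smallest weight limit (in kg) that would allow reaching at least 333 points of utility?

10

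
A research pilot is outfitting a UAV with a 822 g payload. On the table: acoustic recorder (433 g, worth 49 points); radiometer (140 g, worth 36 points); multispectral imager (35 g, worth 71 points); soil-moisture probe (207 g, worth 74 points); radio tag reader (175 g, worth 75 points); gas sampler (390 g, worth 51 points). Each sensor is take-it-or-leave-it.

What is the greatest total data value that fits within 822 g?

Ranking by ratio (data value/g): multispectral imager 2.03, radio tag reader 0.43, soil-moisture probe 0.36, radiometer 0.26.
Filling by ratio: radiometer + multispectral imager + soil-moisture probe + radio tag reader for 256, with 265 g left unused.
Replace radiometer with gas sampler: the trade gains 15 net, giving 271 at 807 g.
The closest alternative, radiometer + multispectral imager + soil-moisture probe + radio tag reader, reaches only 256.

271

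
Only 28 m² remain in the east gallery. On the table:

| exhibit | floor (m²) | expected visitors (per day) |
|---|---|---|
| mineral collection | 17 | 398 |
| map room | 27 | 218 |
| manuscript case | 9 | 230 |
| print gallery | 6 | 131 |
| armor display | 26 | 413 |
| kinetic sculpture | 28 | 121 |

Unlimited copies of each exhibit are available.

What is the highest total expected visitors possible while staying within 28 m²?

690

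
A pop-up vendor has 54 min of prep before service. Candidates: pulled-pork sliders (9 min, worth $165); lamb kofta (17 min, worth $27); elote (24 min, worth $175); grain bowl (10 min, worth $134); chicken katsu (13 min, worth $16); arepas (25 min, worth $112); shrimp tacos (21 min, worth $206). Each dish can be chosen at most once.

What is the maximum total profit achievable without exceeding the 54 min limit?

546

Taking the top-ratio dishes first gives pulled-pork sliders + grain bowl + chicken katsu + shrimp tacos for 521 (53 min).
Dropping grain bowl and chicken katsu frees 23 min; slotting in elote (24 min) lifts the total to 546 at 54 min.
Nothing else within 54 min beats 546.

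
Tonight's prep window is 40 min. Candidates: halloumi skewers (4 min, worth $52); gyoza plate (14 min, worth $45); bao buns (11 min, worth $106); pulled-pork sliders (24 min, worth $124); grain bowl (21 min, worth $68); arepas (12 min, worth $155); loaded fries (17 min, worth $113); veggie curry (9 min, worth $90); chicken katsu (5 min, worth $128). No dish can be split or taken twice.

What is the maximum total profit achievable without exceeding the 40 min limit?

The ratio heuristic lands on halloumi skewers + arepas + veggie curry + chicken katsu (425) but leaves 10 min idle.
Dropping halloumi skewers frees 4 min; slotting in bao buns (11 min) lifts the total to 479 at 37 min.
Every other selection either busts 40 min or fails to beat 479.

479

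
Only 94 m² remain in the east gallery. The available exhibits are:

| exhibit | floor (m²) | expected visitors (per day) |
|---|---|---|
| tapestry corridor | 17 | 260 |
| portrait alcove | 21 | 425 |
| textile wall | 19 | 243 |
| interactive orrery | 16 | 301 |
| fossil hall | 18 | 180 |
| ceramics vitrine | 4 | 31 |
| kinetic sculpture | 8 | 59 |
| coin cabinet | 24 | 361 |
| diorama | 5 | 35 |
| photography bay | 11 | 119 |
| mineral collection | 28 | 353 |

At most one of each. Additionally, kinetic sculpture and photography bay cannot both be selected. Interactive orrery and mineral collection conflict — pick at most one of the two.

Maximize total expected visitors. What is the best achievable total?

1501

By expected visitors per m²: portrait alcove 20.24, interactive orrery 18.81, tapestry corridor 15.29 lead.
The ratio heuristic lands on tapestry corridor + portrait alcove + interactive orrery + ceramics vitrine + coin cabinet + photography bay (1497) but leaves 1 m² idle.
The 4 m² tied up in ceramics vitrine is better spent on diorama — total rises to 1501 (94 m²).
Runner-up tapestry corridor + portrait alcove + interactive orrery + ceramics vitrine + coin cabinet + photography bay tops out at 1497.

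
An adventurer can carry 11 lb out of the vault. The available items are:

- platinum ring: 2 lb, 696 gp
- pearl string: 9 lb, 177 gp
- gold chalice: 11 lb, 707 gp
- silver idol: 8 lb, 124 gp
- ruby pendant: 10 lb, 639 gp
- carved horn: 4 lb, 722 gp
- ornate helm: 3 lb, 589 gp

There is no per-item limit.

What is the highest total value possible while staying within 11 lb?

3480

Ranking by ratio (value/lb): platinum ring 348.00, ornate helm 196.33, carved horn 180.50.
The ratio ordering already packs tightly: 5×platinum ring, 10 lb, 3480.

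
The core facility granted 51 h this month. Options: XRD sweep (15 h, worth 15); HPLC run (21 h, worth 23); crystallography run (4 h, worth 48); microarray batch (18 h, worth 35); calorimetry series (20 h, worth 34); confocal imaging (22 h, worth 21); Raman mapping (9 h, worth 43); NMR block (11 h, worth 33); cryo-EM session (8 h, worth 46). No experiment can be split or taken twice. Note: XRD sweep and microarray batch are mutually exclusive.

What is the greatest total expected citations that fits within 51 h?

205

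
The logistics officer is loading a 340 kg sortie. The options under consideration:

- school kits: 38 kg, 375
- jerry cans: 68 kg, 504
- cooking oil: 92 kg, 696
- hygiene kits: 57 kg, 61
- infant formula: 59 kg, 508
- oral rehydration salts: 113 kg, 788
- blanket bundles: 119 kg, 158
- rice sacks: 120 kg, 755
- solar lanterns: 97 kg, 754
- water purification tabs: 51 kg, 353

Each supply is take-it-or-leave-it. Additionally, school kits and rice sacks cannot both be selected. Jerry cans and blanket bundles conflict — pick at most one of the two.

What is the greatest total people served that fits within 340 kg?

2686

The ratio ordering already packs tightly: school kits + cooking oil + infant formula + solar lanterns + water purification tabs, 337 kg, 2686.
That's the maximum — no feasible swap from here does better than 2686.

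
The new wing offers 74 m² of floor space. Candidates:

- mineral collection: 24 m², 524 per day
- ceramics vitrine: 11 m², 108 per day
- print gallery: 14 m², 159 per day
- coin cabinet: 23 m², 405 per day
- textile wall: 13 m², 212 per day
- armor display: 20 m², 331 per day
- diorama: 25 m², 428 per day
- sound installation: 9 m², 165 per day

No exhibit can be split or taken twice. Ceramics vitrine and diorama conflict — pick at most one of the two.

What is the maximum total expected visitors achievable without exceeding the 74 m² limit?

Taking the top-ratio exhibits first gives mineral collection + coin cabinet + textile wall + sound installation for 1306 (69 m²).
The 22 m² tied up in textile wall and sound installation is better spent on diorama — total rises to 1357 (72 m²).
Next best is mineral collection + textile wall + diorama + sound installation at 1329 (71 m²) — short by 28.

1357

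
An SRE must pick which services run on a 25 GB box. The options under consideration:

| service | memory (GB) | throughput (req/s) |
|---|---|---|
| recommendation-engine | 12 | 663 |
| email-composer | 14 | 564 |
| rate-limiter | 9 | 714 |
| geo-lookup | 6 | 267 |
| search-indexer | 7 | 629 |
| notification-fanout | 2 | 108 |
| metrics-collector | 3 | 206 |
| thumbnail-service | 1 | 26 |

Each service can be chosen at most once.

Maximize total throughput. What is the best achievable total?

1816

Ranking by ratio (throughput/GB): search-indexer 89.86, rate-limiter 79.33, metrics-collector 68.67.
Taking the top-ratio services first gives rate-limiter + search-indexer + notification-fanout + metrics-collector + thumbnail-service for 1683 (22 GB).
Replace notification-fanout and thumbnail-service with geo-lookup: the trade gains 133 net, giving 1816 at 25 GB.
Next best is rate-limiter + geo-lookup + search-indexer + notification-fanout + thumbnail-service at 1744 (25 GB) — short by 72.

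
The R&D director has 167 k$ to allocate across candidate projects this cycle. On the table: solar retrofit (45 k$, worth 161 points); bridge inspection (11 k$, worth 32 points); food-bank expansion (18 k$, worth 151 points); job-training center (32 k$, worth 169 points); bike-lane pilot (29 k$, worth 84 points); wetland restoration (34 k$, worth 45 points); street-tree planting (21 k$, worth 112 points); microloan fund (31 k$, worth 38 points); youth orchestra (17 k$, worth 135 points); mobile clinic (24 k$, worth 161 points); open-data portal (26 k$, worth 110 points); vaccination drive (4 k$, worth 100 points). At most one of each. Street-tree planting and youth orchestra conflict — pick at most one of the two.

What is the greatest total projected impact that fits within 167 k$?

987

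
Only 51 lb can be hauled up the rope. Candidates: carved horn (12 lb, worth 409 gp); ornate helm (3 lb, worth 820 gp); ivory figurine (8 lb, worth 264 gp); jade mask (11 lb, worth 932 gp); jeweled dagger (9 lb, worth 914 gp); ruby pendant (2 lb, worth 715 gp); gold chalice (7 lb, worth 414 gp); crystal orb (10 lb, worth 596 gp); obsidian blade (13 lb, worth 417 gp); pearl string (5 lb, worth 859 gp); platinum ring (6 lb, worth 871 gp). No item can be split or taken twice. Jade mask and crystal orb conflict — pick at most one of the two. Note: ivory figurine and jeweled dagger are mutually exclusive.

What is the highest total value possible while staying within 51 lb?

5528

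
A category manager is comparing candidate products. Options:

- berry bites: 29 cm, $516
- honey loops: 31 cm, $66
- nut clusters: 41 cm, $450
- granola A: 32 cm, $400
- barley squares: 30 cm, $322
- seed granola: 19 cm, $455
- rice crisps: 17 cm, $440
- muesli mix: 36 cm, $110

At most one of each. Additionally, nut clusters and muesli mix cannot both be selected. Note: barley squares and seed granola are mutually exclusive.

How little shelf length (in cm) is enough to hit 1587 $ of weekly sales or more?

Minimise cm subject to total weekly sales ≥ 1587.
Taking berry bites + granola A + seed granola + rice crisps gives 1811 (≥ 1587) for 97 cm.
Any bundle with less than 97 cm falls short of 1587.

97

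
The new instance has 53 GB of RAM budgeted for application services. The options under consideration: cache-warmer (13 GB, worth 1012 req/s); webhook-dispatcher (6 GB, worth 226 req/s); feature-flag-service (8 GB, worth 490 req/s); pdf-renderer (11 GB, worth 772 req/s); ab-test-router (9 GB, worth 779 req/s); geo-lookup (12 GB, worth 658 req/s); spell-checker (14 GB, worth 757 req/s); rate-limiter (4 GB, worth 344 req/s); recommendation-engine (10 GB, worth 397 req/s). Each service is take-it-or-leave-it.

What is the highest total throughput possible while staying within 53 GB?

3711

Ranking by ratio (throughput/GB): ab-test-router 86.56, rate-limiter 86.00, cache-warmer 77.85, pdf-renderer 70.18.
The ratio heuristic lands on cache-warmer + webhook-dispatcher + feature-flag-service + pdf-renderer + ab-test-router + rate-limiter (3623) but leaves 2 GB idle.
The 10 GB tied up in webhook-dispatcher and rate-limiter is better spent on geo-lookup — total rises to 3711 (53 GB).
Runner-up cache-warmer + pdf-renderer + ab-test-router + spell-checker + rate-limiter tops out at 3664.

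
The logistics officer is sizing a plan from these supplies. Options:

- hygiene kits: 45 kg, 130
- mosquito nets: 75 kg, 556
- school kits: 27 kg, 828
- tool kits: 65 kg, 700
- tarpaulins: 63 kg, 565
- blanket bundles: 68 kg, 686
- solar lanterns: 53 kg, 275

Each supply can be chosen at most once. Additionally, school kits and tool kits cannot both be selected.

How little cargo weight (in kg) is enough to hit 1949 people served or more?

Minimise kg subject to total people served ≥ 1949.
school kits + tarpaulins + blanket bundles: 2079 people served at 158 kg.
Below 158 kg the best achievable stays under 1949.

158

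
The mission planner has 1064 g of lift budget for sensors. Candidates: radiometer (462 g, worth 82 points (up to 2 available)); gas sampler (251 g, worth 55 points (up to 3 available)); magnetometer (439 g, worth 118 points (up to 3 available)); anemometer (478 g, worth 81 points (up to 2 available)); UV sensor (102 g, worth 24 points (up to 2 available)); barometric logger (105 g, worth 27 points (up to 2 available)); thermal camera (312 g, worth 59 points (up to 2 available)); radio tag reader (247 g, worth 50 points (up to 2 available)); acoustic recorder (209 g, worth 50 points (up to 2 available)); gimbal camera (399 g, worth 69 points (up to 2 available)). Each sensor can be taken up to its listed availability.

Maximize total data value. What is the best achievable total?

Ranking by ratio (data value/g): magnetometer 0.27, barometric logger 0.26, acoustic recorder 0.24, UV sensor 0.24.
Taking the top-ratio sensors first gives 2×magnetometer + barometric logger for 263 (983 g).
The 439 g tied up in magnetometer is better spent on 2×UV sensor + barometric logger + acoustic recorder — total rises to 270 (1062 g).
The spare 2 g is too small for any remaining sensor, and no exchange beats 270.

270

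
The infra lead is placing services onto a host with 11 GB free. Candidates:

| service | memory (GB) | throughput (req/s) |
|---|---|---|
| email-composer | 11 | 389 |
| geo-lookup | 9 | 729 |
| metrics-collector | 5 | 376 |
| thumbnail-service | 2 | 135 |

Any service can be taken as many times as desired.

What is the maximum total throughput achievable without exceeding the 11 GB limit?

864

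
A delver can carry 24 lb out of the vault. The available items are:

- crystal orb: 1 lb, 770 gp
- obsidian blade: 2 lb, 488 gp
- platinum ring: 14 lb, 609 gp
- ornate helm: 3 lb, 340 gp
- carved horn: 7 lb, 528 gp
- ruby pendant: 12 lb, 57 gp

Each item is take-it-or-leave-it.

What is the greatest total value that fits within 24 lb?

2395

By value per lb: crystal orb 770.00, obsidian blade 244.00, ornate helm 113.33 lead.
Greedy by ratio would take crystal orb + obsidian blade + ornate helm + carved horn: 13 lb used, total 2126.
The 3 lb tied up in ornate helm is better spent on platinum ring — total rises to 2395 (24 lb).
Runner-up crystal orb + obsidian blade + platinum ring + ornate helm tops out at 2207.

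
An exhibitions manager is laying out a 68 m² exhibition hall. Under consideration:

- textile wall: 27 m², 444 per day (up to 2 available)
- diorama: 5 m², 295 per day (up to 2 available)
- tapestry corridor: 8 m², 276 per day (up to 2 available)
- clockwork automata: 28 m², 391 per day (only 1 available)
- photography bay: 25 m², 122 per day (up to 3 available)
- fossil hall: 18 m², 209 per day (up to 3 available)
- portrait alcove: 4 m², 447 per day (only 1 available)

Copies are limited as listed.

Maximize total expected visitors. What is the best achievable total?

2033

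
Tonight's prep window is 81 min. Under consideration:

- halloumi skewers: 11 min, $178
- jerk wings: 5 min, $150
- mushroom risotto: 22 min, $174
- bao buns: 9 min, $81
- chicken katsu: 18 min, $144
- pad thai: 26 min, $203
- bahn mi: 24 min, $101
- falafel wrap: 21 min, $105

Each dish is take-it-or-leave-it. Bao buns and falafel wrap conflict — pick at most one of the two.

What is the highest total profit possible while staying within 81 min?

A density-first pass picks halloumi skewers + jerk wings + mushroom risotto + bao buns + chicken katsu — 727 at 65 min.
The 18 min tied up in chicken katsu is better spent on pad thai — total rises to 786 (73 min).

786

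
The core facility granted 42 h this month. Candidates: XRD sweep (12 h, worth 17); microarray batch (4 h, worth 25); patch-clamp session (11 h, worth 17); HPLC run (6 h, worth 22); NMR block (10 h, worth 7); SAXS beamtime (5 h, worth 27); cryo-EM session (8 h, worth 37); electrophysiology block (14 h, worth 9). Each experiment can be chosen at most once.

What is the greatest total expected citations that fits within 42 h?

Density check — microarray batch 6.25, SAXS beamtime 5.40, cryo-EM session 4.62 are the best per h.
Best packing: XRD sweep + microarray batch + HPLC run + SAXS beamtime + cryo-EM session — 35 h, 128 total.
Microarray batch + patch-clamp session + HPLC run + SAXS beamtime + cryo-EM session matches that 128 at 34 h; no feasible combination exceeds it.

128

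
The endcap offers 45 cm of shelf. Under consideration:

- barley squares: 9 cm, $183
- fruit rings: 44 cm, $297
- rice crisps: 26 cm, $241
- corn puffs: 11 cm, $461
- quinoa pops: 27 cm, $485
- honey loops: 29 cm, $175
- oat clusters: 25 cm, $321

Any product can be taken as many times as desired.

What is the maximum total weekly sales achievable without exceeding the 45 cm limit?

1844

Taking 4×corn puffs: 44 cm used, 1844 in weekly sales.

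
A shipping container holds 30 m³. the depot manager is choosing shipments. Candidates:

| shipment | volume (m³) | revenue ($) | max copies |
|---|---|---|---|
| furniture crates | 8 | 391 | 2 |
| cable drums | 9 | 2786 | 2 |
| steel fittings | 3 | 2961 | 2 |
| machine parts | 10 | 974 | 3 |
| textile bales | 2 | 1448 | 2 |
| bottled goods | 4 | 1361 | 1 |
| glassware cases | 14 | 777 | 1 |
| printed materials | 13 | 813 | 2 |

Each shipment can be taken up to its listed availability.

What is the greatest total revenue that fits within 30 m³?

14390

By revenue per m³: steel fittings 987.00, textile bales 724.00, bottled goods 340.25, cable drums 309.56 lead.
Filling by ratio: cable drums + 2×steel fittings + 2×textile bales + bottled goods for 12965, with 7 m³ left unused.
Dropping bottled goods frees 4 m³; slotting in cable drums (9 m³) lifts the total to 14390 at 28 m³.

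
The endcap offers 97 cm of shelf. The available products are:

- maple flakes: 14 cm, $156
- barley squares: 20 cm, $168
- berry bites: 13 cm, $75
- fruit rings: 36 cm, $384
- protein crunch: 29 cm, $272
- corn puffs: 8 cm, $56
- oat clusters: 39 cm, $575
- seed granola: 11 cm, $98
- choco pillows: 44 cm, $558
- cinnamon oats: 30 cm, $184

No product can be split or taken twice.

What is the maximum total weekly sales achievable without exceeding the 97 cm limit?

Best packing: maple flakes + oat clusters + choco pillows — 97 cm, 1289 total.
That's the maximum — no swap from here does better than 1289.

1289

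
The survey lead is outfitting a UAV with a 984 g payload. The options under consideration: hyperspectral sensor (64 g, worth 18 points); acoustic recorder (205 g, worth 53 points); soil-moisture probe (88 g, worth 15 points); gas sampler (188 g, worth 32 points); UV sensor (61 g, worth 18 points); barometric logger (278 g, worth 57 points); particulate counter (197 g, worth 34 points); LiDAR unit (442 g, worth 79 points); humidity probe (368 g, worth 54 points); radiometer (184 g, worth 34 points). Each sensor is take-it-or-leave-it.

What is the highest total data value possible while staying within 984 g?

Density check — UV sensor 0.30, hyperspectral sensor 0.28, acoustic recorder 0.26 are the best per g.
Filling by ratio: hyperspectral sensor + acoustic recorder + soil-moisture probe + UV sensor + barometric logger + radiometer for 195, with 104 g left unused.
Dropping soil-moisture probe frees 88 g; slotting in gas sampler (188 g) lifts the total to 212 at 980 g.
That's the maximum — no swap from here does better than 212.

212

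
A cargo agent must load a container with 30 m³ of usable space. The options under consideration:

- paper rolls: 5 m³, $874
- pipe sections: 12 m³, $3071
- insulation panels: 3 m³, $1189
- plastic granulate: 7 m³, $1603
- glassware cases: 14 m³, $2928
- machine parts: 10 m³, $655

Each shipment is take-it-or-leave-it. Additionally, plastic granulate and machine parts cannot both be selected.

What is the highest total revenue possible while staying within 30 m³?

The ratio heuristic lands on paper rolls + pipe sections + insulation panels + plastic granulate (6737) but leaves 3 m³ idle.
The 12 m³ tied up in paper rolls and plastic granulate is better spent on glassware cases — total rises to 7188 (29 m³).
Runner-up paper rolls + pipe sections + insulation panels + plastic granulate tops out at 6737.

7188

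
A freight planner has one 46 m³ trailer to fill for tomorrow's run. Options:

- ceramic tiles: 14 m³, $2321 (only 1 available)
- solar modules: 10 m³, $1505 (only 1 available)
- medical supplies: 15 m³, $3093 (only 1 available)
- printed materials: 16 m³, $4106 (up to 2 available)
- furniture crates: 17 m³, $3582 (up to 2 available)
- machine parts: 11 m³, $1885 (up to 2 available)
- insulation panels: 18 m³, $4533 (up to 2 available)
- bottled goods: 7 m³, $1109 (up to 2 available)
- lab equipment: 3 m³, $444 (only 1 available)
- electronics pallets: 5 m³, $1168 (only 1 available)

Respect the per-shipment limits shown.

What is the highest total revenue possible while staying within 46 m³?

By revenue per m³: printed materials 256.62, insulation panels 251.83, electronics pallets 233.60 lead.
Taking the top-ratio shipments first gives 2×printed materials + bottled goods + electronics pallets for 10489 (44 m³).
The 16 m³ tied up in printed materials is better spent on insulation panels — total rises to 10916 (46 m³).
No other feasible combination exceeds 10916.

10916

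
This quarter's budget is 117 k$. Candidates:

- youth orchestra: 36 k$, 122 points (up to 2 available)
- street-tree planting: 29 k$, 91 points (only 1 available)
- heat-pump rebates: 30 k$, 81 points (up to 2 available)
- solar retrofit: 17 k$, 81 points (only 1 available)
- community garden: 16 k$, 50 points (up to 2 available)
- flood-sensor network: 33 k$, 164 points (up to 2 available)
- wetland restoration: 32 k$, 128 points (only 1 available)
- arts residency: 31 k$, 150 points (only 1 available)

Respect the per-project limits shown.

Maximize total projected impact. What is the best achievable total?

The ratio ordering already packs tightly: solar retrofit + 2×flood-sensor network + arts residency, 114 k$, 559.
Nothing else within 117 k$ beats 559.

559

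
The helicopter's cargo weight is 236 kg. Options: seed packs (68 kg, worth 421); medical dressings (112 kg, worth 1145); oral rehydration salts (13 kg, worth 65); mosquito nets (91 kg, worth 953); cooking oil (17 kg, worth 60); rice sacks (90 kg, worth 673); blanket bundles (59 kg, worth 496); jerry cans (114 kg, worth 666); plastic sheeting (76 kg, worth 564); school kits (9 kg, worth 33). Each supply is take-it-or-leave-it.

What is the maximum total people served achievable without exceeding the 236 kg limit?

Filling by ratio: medical dressings + oral rehydration salts + mosquito nets + school kits for 2196, with 11 kg left unused.
Replace school kits with cooking oil: the trade gains 27 net, giving 2223 at 233 kg.
The closest alternative, medical dressings + oral rehydration salts + mosquito nets + school kits, reaches only 2196.

2223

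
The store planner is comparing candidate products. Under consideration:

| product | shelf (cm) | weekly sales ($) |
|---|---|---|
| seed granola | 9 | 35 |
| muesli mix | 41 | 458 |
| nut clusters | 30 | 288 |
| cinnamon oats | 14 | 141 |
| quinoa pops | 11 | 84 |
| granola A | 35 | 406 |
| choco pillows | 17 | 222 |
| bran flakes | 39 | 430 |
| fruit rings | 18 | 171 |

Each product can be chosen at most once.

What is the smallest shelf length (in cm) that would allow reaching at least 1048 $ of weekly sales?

Minimise cm subject to total weekly sales ≥ 1048.
granola A + choco pillows + bran flakes: 1058 weekly sales at 91 cm.
Below 91 cm the best achievable stays under 1048.

91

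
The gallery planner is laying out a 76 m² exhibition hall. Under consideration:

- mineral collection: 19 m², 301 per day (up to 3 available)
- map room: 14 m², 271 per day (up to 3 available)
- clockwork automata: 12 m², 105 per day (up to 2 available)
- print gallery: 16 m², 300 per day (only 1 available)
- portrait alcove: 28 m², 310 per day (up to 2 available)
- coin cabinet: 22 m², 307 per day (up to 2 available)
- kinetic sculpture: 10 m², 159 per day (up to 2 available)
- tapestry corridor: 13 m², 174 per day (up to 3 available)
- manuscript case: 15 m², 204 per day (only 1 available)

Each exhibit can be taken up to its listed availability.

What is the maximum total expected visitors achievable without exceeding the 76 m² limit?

Greedy by ratio would take 3×map room + print gallery + kinetic sculpture: 68 m² used, total 1272.
The 26 m² tied up in print gallery and kinetic sculpture is better spent on mineral collection + manuscript case — total rises to 1318 (76 m²).
Every other selection either busts 76 m² or exceeds an availability limit or fails to beat 1318.

1318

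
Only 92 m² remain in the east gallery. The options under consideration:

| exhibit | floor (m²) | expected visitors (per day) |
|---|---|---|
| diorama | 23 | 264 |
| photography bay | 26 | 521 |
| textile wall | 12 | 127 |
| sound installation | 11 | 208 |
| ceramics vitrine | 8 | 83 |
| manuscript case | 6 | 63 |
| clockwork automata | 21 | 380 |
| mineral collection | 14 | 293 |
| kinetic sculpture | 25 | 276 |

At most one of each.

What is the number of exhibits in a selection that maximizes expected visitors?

The maximum expected visitors within 92 m² is 1612.
One optimal bundle: photography bay + textile wall + sound installation + ceramics vitrine + clockwork automata + mineral collection (92 m²).
All optima have 6 exhibits.

6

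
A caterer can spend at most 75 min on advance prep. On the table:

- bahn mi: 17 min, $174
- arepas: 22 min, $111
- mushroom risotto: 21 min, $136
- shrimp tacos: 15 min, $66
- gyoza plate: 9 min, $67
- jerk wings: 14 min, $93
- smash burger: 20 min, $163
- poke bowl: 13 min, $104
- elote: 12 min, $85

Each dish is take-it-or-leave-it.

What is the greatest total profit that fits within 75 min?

601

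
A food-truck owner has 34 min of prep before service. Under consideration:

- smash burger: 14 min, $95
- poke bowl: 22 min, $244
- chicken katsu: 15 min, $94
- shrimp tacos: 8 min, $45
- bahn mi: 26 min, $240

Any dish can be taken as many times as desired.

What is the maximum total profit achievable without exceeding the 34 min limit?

Ranking by ratio (profit/min): poke bowl 11.09, bahn mi 9.23, smash burger 6.79.
Poke bowl + shrimp tacos uses 30 of the 34 min and totals 289.

289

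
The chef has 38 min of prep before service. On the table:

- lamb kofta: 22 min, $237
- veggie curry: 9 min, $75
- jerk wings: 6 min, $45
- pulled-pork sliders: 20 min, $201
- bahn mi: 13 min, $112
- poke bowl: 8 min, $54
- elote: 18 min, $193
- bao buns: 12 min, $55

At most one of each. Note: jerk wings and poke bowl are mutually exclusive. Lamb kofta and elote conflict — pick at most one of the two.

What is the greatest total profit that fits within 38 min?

Ranking by ratio (profit/min): lamb kofta 10.77, elote 10.72, pulled-pork sliders 10.05.
The ratio heuristic lands on lamb kofta + bahn mi (349) but leaves 3 min idle.
The 35 min tied up in lamb kofta and bahn mi is better spent on pulled-pork sliders + elote — total rises to 394 (38 min).

394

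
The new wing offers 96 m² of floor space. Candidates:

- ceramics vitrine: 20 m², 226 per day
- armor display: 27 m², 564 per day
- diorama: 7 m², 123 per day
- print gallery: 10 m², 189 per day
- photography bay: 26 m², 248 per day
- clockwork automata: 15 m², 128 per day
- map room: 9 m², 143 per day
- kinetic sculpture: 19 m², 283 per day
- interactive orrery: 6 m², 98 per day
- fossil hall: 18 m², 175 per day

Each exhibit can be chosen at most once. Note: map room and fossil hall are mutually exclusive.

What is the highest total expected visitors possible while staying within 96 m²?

1528

Ceramics vitrine + armor display + diorama + print gallery + map room + kinetic sculpture uses 92 of the 96 m² and totals 1528.
Every other selection either busts 96 m² or breaks a pairing rule or fails to beat 1528.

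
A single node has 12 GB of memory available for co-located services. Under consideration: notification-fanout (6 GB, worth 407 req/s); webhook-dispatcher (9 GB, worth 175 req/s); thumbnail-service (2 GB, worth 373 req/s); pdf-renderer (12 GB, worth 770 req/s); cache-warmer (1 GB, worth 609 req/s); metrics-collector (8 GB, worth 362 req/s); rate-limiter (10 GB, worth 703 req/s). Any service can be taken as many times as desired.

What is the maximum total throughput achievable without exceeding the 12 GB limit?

7308

12×cache-warmer uses 12 of the 12 GB and totals 7308.
That's the maximum — no swap from here does better than 7308.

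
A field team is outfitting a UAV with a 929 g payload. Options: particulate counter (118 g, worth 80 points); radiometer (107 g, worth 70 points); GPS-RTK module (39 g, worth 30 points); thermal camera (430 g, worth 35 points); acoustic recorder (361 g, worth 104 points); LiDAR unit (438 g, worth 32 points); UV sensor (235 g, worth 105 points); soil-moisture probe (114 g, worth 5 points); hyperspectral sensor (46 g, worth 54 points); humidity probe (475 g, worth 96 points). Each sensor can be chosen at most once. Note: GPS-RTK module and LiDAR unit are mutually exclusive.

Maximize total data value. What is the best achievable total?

Best packing: particulate counter + radiometer + GPS-RTK module + acoustic recorder + UV sensor + hyperspectral sensor — 906 g, 443 total.
That's the maximum — no feasible swap from here does better than 443.

443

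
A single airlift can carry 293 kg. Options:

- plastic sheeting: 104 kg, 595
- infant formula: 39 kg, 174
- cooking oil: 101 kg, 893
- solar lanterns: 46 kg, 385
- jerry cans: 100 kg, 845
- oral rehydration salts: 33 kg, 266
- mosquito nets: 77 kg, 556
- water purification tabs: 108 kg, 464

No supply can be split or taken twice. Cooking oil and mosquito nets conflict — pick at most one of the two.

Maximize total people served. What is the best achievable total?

2389

Density check — cooking oil 8.84, jerry cans 8.45, solar lanterns 8.37, oral rehydration salts 8.06 are the best per kg.
Taking cooking oil + solar lanterns + jerry cans + oral rehydration salts: 280 kg used, 2389 in people served.
The spare 13 kg is too small for any remaining supply, and no feasible exchange beats 2389.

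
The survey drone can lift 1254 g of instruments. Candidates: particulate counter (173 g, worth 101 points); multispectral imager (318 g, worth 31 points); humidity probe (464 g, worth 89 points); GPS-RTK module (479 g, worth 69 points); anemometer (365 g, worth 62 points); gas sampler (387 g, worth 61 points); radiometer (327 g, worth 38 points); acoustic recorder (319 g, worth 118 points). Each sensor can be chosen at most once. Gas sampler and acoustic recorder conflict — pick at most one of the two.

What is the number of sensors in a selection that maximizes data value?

Best achievable data value is 319.
For example particulate counter + anemometer + radiometer + acoustic recorder achieves it, using 1184 g.
All optima have 4 sensors.

4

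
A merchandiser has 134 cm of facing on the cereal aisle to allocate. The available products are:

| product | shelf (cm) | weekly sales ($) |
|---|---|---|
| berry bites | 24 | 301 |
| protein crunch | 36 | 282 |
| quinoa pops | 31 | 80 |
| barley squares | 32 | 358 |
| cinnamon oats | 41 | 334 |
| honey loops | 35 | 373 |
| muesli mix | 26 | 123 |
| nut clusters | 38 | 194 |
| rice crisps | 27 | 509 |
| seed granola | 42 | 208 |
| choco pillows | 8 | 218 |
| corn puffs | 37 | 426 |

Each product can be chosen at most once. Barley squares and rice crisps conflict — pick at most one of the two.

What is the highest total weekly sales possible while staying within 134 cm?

1827

Density check — choco pillows 27.25, rice crisps 18.85, berry bites 12.54, corn puffs 11.51 are the best per cm.
Berry bites + honey loops + rice crisps + choco pillows + corn puffs uses 131 of the 134 cm and totals 1827.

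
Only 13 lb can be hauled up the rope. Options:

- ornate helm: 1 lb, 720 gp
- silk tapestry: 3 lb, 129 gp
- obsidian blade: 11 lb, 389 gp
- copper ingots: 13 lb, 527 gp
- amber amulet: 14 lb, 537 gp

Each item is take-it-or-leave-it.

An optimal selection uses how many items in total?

Optimal total is 1109.
One optimal bundle: ornate helm + obsidian blade (12 lb).
All optima have 2 items.

2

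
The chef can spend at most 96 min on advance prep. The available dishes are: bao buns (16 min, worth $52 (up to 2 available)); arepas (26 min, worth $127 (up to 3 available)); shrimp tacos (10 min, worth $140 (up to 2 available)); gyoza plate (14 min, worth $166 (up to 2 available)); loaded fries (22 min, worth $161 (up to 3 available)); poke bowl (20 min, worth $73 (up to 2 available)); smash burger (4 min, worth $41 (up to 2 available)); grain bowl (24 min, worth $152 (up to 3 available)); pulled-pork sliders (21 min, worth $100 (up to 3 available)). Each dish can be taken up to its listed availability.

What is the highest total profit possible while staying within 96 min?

The ratio heuristic lands on bao buns + 2×shrimp tacos + 2×gyoza plate + loaded fries + 2×smash burger (907) but leaves 2 min idle.
The 20 min tied up in bao buns and smash burger is better spent on loaded fries — total rises to 975 (96 min).
Every other selection either busts 96 min or exceeds an availability limit or fails to beat 975.

975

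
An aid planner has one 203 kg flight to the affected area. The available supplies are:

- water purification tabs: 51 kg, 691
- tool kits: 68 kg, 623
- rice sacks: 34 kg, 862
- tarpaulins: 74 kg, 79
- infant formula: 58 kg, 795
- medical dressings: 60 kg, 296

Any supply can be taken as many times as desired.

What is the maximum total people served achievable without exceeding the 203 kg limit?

Taking 5×rice sacks: 170 kg used, 4310 in people served.

4310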